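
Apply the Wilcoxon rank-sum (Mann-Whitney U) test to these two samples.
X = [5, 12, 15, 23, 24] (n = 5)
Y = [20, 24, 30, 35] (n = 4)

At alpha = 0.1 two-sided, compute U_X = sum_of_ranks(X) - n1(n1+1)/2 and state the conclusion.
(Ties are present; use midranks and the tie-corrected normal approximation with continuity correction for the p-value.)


Step 1: Combine and sort all 9 observations; assign midranks.
sorted (value, group): (5,X), (12,X), (15,X), (20,Y), (23,X), (24,X), (24,Y), (30,Y), (35,Y)
ranks: 5->1, 12->2, 15->3, 20->4, 23->5, 24->6.5, 24->6.5, 30->8, 35->9
Step 2: Rank sum for X: R1 = 1 + 2 + 3 + 5 + 6.5 = 17.5.
Step 3: U_X = R1 - n1(n1+1)/2 = 17.5 - 5*6/2 = 17.5 - 15 = 2.5.
       U_Y = n1*n2 - U_X = 20 - 2.5 = 17.5.
Step 4: Ties are present, so use the tie-corrected normal approximation (with continuity correction) for the p-value.
Step 5: p-value = 0.085100; compare to alpha = 0.1. reject H0.

U_X = 2.5, p = 0.085100, reject H0 at alpha = 0.1.


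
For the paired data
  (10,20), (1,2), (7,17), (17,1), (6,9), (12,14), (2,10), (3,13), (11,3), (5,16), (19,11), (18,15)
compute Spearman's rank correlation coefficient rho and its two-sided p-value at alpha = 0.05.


Step 1: Rank x and y separately (midranks; no ties here).
rank(x): 10->7, 1->1, 7->6, 17->10, 6->5, 12->9, 2->2, 3->3, 11->8, 5->4, 19->12, 18->11
rank(y): 20->12, 2->2, 17->11, 1->1, 9->4, 14->8, 10->5, 13->7, 3->3, 16->10, 11->6, 15->9
Step 2: d_i = R_x(i) - R_y(i); compute d_i^2.
  (7-12)^2=25, (1-2)^2=1, (6-11)^2=25, (10-1)^2=81, (5-4)^2=1, (9-8)^2=1, (2-5)^2=9, (3-7)^2=16, (8-3)^2=25, (4-10)^2=36, (12-6)^2=36, (11-9)^2=4
sum(d^2) = 260.
Step 3: rho = 1 - 6*260 / (12*(12^2 - 1)) = 1 - 1560/1716 = 0.090909.
Step 4: Under H0, t = rho * sqrt((n-2)/(1-rho^2)) = 0.2887 ~ t(10).
Step 5: Two-sided p-value from the t-distribution with 10 df = 0.778725.
Step 6: alpha = 0.05. fail to reject H0.

rho = 0.0909, p = 0.778725, fail to reject H0 at alpha = 0.05.


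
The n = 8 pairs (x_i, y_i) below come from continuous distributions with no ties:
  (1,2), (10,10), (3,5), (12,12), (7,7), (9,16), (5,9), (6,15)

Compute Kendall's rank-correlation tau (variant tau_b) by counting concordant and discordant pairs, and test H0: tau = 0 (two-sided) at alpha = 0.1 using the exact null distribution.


Step 1: Enumerate the 28 unordered pairs (i,j) with i<j and classify each by sign(x_j-x_i) * sign(y_j-y_i).
  (1,2):dx=+9,dy=+8->C; (1,3):dx=+2,dy=+3->C; (1,4):dx=+11,dy=+10->C; (1,5):dx=+6,dy=+5->C
  (1,6):dx=+8,dy=+14->C; (1,7):dx=+4,dy=+7->C; (1,8):dx=+5,dy=+13->C; (2,3):dx=-7,dy=-5->C
  (2,4):dx=+2,dy=+2->C; (2,5):dx=-3,dy=-3->C; (2,6):dx=-1,dy=+6->D; (2,7):dx=-5,dy=-1->C
  (2,8):dx=-4,dy=+5->D; (3,4):dx=+9,dy=+7->C; (3,5):dx=+4,dy=+2->C; (3,6):dx=+6,dy=+11->C
  (3,7):dx=+2,dy=+4->C; (3,8):dx=+3,dy=+10->C; (4,5):dx=-5,dy=-5->C; (4,6):dx=-3,dy=+4->D
  (4,7):dx=-7,dy=-3->C; (4,8):dx=-6,dy=+3->D; (5,6):dx=+2,dy=+9->C; (5,7):dx=-2,dy=+2->D
  (5,8):dx=-1,dy=+8->D; (6,7):dx=-4,dy=-7->C; (6,8):dx=-3,dy=-1->C; (7,8):dx=+1,dy=+6->C
Step 2: C = 22, D = 6, total pairs = 28.
Step 3: tau = (C - D)/(n(n-1)/2) = (22 - 6)/28 = 0.571429.
Step 4: Exact two-sided p-value (enumerate n! = 40320 permutations of y under H0): p = 0.061012.
Step 5: alpha = 0.1. reject H0.

tau_b = 0.5714 (C=22, D=6), p = 0.061012, reject H0.


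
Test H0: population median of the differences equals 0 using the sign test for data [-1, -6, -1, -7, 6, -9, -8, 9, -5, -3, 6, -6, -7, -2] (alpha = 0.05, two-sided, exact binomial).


Step 1: Discard zero differences. Original n = 14; n_eff = number of nonzero differences = 14.
Nonzero differences (with sign): -1, -6, -1, -7, +6, -9, -8, +9, -5, -3, +6, -6, -7, -2
Step 2: Count signs: positive = 3, negative = 11.
Step 3: Under H0: P(positive) = 0.5, so the number of positives S ~ Bin(14, 0.5).
Step 4: Two-sided exact p-value = sum of Bin(14,0.5) probabilities at or below the observed probability = 0.057373.
Step 5: alpha = 0.05. fail to reject H0.

n_eff = 14, pos = 3, neg = 11, p = 0.057373, fail to reject H0.


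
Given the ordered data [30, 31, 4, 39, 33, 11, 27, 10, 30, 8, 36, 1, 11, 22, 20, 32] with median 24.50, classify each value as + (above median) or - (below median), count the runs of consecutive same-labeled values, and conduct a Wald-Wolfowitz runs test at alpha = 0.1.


Step 1: Compute median = 24.50; label A = above, B = below.
Labels in order: AABAABABABABBBBA  (n_A = 8, n_B = 8)
Step 2: Count runs R = 11.
Step 3: Under H0 (random ordering), E[R] = 2*n_A*n_B/(n_A+n_B) + 1 = 2*8*8/16 + 1 = 9.0000.
        Var[R] = 2*n_A*n_B*(2*n_A*n_B - n_A - n_B) / ((n_A+n_B)^2 * (n_A+n_B-1)) = 14336/3840 = 3.7333.
        SD[R] = 1.9322.
Step 4: Continuity-corrected z = (R - 0.5 - E[R]) / SD[R] = (11 - 0.5 - 9.0000) / 1.9322 = 0.7763.
Step 5: Two-sided p-value via normal approximation = 2*(1 - Phi(|z|)) = 0.437558.
Step 6: alpha = 0.1. fail to reject H0.

R = 11, z = 0.7763, p = 0.437558, fail to reject H0.


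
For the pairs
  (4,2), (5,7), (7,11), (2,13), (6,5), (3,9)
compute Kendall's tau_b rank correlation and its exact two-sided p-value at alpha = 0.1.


Step 1: Enumerate the 15 unordered pairs (i,j) with i<j and classify each by sign(x_j-x_i) * sign(y_j-y_i).
  (1,2):dx=+1,dy=+5->C; (1,3):dx=+3,dy=+9->C; (1,4):dx=-2,dy=+11->D; (1,5):dx=+2,dy=+3->C
  (1,6):dx=-1,dy=+7->D; (2,3):dx=+2,dy=+4->C; (2,4):dx=-3,dy=+6->D; (2,5):dx=+1,dy=-2->D
  (2,6):dx=-2,dy=+2->D; (3,4):dx=-5,dy=+2->D; (3,5):dx=-1,dy=-6->C; (3,6):dx=-4,dy=-2->C
  (4,5):dx=+4,dy=-8->D; (4,6):dx=+1,dy=-4->D; (5,6):dx=-3,dy=+4->D
Step 2: C = 6, D = 9, total pairs = 15.
Step 3: tau = (C - D)/(n(n-1)/2) = (6 - 9)/15 = -0.200000.
Step 4: Exact two-sided p-value (enumerate n! = 720 permutations of y under H0): p = 0.719444.
Step 5: alpha = 0.1. fail to reject H0.

tau_b = -0.2000 (C=6, D=9), p = 0.719444, fail to reject H0.


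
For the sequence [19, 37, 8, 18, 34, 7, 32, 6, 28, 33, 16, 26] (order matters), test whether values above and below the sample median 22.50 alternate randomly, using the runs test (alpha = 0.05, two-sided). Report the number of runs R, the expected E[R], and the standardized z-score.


Step 1: Compute median = 22.50; label A = above, B = below.
Labels in order: BABBABABAABA  (n_A = 6, n_B = 6)
Step 2: Count runs R = 10.
Step 3: Under H0 (random ordering), E[R] = 2*n_A*n_B/(n_A+n_B) + 1 = 2*6*6/12 + 1 = 7.0000.
        Var[R] = 2*n_A*n_B*(2*n_A*n_B - n_A - n_B) / ((n_A+n_B)^2 * (n_A+n_B-1)) = 4320/1584 = 2.7273.
        SD[R] = 1.6514.
Step 4: Continuity-corrected z = (R - 0.5 - E[R]) / SD[R] = (10 - 0.5 - 7.0000) / 1.6514 = 1.5138.
Step 5: Two-sided p-value via normal approximation = 2*(1 - Phi(|z|)) = 0.130070.
Step 6: alpha = 0.05. fail to reject H0.

R = 10, z = 1.5138, p = 0.130070, fail to reject H0.


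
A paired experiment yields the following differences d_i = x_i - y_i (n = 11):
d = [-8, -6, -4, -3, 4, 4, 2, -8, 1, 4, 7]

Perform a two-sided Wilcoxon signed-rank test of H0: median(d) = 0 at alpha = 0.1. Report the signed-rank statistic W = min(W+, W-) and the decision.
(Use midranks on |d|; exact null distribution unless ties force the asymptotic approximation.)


Step 1: Drop any zero differences (none here) and take |d_i|.
|d| = [8, 6, 4, 3, 4, 4, 2, 8, 1, 4, 7]
Step 2: Midrank |d_i| (ties get averaged ranks).
ranks: |8|->10.5, |6|->8, |4|->5.5, |3|->3, |4|->5.5, |4|->5.5, |2|->2, |8|->10.5, |1|->1, |4|->5.5, |7|->9
Step 3: Attach original signs; sum ranks with positive sign and with negative sign.
W+ = 5.5 + 5.5 + 2 + 1 + 5.5 + 9 = 28.5
W- = 10.5 + 8 + 5.5 + 3 + 10.5 = 37.5
(Check: W+ + W- = 66 should equal n(n+1)/2 = 66.)
Step 4: Test statistic W = min(W+, W-) = 28.5.
Step 5: Ties in |d|, so use the tie-corrected normal approximation.
        E[W] = n(n+1)/4 = 11*12/4 = 33.
        Tie groups: |d|=4 (t=4), |d|=8 (t=2); sum(t^3 - t) = 66.
        Var[W] = n(n+1)(2n+1)/24 - sum(t^3-t)/48 = 3036/24 - 66/48 = 125.125.
        z = (W - E[W]) / sqrt(Var[W]) = (28.5 - 33) / 11.1859 = -0.4023.
        Two-sided p = 2*Phi(z) = 0.687470.
Step 6: alpha = 0.1. fail to reject H0.

W+ = 28.5, W- = 37.5, W = min = 28.5, p = 0.687470, fail to reject H0.


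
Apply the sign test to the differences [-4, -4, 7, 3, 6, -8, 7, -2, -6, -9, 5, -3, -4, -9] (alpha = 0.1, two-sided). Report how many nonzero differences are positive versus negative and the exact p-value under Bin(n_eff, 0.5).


Step 1: Discard zero differences. Original n = 14; n_eff = number of nonzero differences = 14.
Nonzero differences (with sign): -4, -4, +7, +3, +6, -8, +7, -2, -6, -9, +5, -3, -4, -9
Step 2: Count signs: positive = 5, negative = 9.
Step 3: Under H0: P(positive) = 0.5, so the number of positives S ~ Bin(14, 0.5).
Step 4: Two-sided exact p-value = sum of Bin(14,0.5) probabilities at or below the observed probability = 0.423950.
Step 5: alpha = 0.1. fail to reject H0.

n_eff = 14, pos = 5, neg = 9, p = 0.423950, fail to reject H0.


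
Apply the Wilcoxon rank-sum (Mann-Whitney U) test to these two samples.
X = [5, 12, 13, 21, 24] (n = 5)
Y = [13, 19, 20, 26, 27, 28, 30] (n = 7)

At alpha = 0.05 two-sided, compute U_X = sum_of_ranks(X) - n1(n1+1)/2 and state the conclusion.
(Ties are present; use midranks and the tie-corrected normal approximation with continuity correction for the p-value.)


Step 1: Combine and sort all 12 observations; assign midranks.
sorted (value, group): (5,X), (12,X), (13,X), (13,Y), (19,Y), (20,Y), (21,X), (24,X), (26,Y), (27,Y), (28,Y), (30,Y)
ranks: 5->1, 12->2, 13->3.5, 13->3.5, 19->5, 20->6, 21->7, 24->8, 26->9, 27->10, 28->11, 30->12
Step 2: Rank sum for X: R1 = 1 + 2 + 3.5 + 7 + 8 = 21.5.
Step 3: U_X = R1 - n1(n1+1)/2 = 21.5 - 5*6/2 = 21.5 - 15 = 6.5.
       U_Y = n1*n2 - U_X = 35 - 6.5 = 28.5.
Step 4: Ties are present, so use the tie-corrected normal approximation (with continuity correction) for the p-value.
Step 5: p-value = 0.087602; compare to alpha = 0.05. fail to reject H0.

U_X = 6.5, p = 0.087602, fail to reject H0 at alpha = 0.05.


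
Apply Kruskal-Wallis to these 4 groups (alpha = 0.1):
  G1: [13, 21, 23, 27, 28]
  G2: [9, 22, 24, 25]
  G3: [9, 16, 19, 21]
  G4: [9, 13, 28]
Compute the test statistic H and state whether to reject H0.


Step 1: Combine all N = 16 observations and assign midranks.
sorted (value, group, rank): (9,G2,2), (9,G3,2), (9,G4,2), (13,G1,4.5), (13,G4,4.5), (16,G3,6), (19,G3,7), (21,G1,8.5), (21,G3,8.5), (22,G2,10), (23,G1,11), (24,G2,12), (25,G2,13), (27,G1,14), (28,G1,15.5), (28,G4,15.5)
Step 2: Sum ranks within each group.
R_1 = 53.5 (n_1 = 5)
R_2 = 37 (n_2 = 4)
R_3 = 23.5 (n_3 = 4)
R_4 = 22 (n_4 = 3)
Step 3: H = 12/(N(N+1)) * sum(R_i^2/n_i) - 3(N+1)
     = 12/(16*17) * (53.5^2/5 + 37^2/4 + 23.5^2/4 + 22^2/3) - 3*17
     = 0.044118 * 1214.1 - 51
     = 2.563051.
Step 4: Ties present; correction factor C = 1 - 42/(16^3 - 16) = 0.989706. Corrected H = 2.563051 / 0.989706 = 2.589710.
Step 5: Under H0, H ~ chi^2(3); p-value = 0.459296.
Step 6: alpha = 0.1. fail to reject H0.

H = 2.5897, df = 3, p = 0.459296, fail to reject H0.


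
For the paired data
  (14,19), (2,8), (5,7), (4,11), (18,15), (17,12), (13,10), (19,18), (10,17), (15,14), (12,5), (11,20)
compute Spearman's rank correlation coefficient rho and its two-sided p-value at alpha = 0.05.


Step 1: Rank x and y separately (midranks; no ties here).
rank(x): 14->8, 2->1, 5->3, 4->2, 18->11, 17->10, 13->7, 19->12, 10->4, 15->9, 12->6, 11->5
rank(y): 19->11, 8->3, 7->2, 11->5, 15->8, 12->6, 10->4, 18->10, 17->9, 14->7, 5->1, 20->12
Step 2: d_i = R_x(i) - R_y(i); compute d_i^2.
  (8-11)^2=9, (1-3)^2=4, (3-2)^2=1, (2-5)^2=9, (11-8)^2=9, (10-6)^2=16, (7-4)^2=9, (12-10)^2=4, (4-9)^2=25, (9-7)^2=4, (6-1)^2=25, (5-12)^2=49
sum(d^2) = 164.
Step 3: rho = 1 - 6*164 / (12*(12^2 - 1)) = 1 - 984/1716 = 0.426573.
Step 4: Under H0, t = rho * sqrt((n-2)/(1-rho^2)) = 1.4914 ~ t(10).
Step 5: Two-sided p-value from the t-distribution with 10 df = 0.166700.
Step 6: alpha = 0.05. fail to reject H0.

rho = 0.4266, p = 0.166700, fail to reject H0 at alpha = 0.05.


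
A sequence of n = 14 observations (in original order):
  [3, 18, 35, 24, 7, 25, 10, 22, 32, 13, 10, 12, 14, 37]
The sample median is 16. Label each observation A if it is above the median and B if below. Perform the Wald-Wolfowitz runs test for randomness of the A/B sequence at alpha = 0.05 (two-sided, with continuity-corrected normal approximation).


Step 1: Compute median = 16; label A = above, B = below.
Labels in order: BAAABABAABBBBA  (n_A = 7, n_B = 7)
Step 2: Count runs R = 8.
Step 3: Under H0 (random ordering), E[R] = 2*n_A*n_B/(n_A+n_B) + 1 = 2*7*7/14 + 1 = 8.0000.
        Var[R] = 2*n_A*n_B*(2*n_A*n_B - n_A - n_B) / ((n_A+n_B)^2 * (n_A+n_B-1)) = 8232/2548 = 3.2308.
        SD[R] = 1.7974.
Step 4: R = E[R], so z = 0 with no continuity correction.
Step 5: Two-sided p-value via normal approximation = 2*(1 - Phi(|z|)) = 1.000000.
Step 6: alpha = 0.05. fail to reject H0.

R = 8, z = 0.0000, p = 1.000000, fail to reject H0.


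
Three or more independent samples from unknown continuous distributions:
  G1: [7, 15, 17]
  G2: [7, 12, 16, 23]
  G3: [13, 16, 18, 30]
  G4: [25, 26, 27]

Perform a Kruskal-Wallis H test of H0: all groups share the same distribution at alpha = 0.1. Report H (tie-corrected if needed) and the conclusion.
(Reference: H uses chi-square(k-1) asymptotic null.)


Step 1: Combine all N = 14 observations and assign midranks.
sorted (value, group, rank): (7,G1,1.5), (7,G2,1.5), (12,G2,3), (13,G3,4), (15,G1,5), (16,G2,6.5), (16,G3,6.5), (17,G1,8), (18,G3,9), (23,G2,10), (25,G4,11), (26,G4,12), (27,G4,13), (30,G3,14)
Step 2: Sum ranks within each group.
R_1 = 14.5 (n_1 = 3)
R_2 = 21 (n_2 = 4)
R_3 = 33.5 (n_3 = 4)
R_4 = 36 (n_4 = 3)
Step 3: H = 12/(N(N+1)) * sum(R_i^2/n_i) - 3(N+1)
     = 12/(14*15) * (14.5^2/3 + 21^2/4 + 33.5^2/4 + 36^2/3) - 3*15
     = 0.057143 * 892.896 - 45
     = 6.022619.
Step 4: Ties present; correction factor C = 1 - 12/(14^3 - 14) = 0.995604. Corrected H = 6.022619 / 0.995604 = 6.049209.
Step 5: Under H0, H ~ chi^2(3); p-value = 0.109240.
Step 6: alpha = 0.1. fail to reject H0.

H = 6.0492, df = 3, p = 0.109240, fail to reject H0.


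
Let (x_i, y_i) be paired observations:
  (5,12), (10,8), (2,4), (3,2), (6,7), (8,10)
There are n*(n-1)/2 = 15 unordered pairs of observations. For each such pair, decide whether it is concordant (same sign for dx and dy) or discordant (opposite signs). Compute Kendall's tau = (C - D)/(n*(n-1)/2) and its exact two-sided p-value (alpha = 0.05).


Step 1: Enumerate the 15 unordered pairs (i,j) with i<j and classify each by sign(x_j-x_i) * sign(y_j-y_i).
  (1,2):dx=+5,dy=-4->D; (1,3):dx=-3,dy=-8->C; (1,4):dx=-2,dy=-10->C; (1,5):dx=+1,dy=-5->D
  (1,6):dx=+3,dy=-2->D; (2,3):dx=-8,dy=-4->C; (2,4):dx=-7,dy=-6->C; (2,5):dx=-4,dy=-1->C
  (2,6):dx=-2,dy=+2->D; (3,4):dx=+1,dy=-2->D; (3,5):dx=+4,dy=+3->C; (3,6):dx=+6,dy=+6->C
  (4,5):dx=+3,dy=+5->C; (4,6):dx=+5,dy=+8->C; (5,6):dx=+2,dy=+3->C
Step 2: C = 10, D = 5, total pairs = 15.
Step 3: tau = (C - D)/(n(n-1)/2) = (10 - 5)/15 = 0.333333.
Step 4: Exact two-sided p-value (enumerate n! = 720 permutations of y under H0): p = 0.469444.
Step 5: alpha = 0.05. fail to reject H0.

tau_b = 0.3333 (C=10, D=5), p = 0.469444, fail to reject H0.


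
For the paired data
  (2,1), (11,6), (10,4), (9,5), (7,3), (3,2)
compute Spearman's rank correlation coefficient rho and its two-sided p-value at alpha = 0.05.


Step 1: Rank x and y separately (midranks; no ties here).
rank(x): 2->1, 11->6, 10->5, 9->4, 7->3, 3->2
rank(y): 1->1, 6->6, 4->4, 5->5, 3->3, 2->2
Step 2: d_i = R_x(i) - R_y(i); compute d_i^2.
  (1-1)^2=0, (6-6)^2=0, (5-4)^2=1, (4-5)^2=1, (3-3)^2=0, (2-2)^2=0
sum(d^2) = 2.
Step 3: rho = 1 - 6*2 / (6*(6^2 - 1)) = 1 - 12/210 = 0.942857.
Step 4: Under H0, t = rho * sqrt((n-2)/(1-rho^2)) = 5.6595 ~ t(4).
Step 5: Two-sided p-value from the t-distribution with 4 df = 0.004805.
Step 6: alpha = 0.05. reject H0.

rho = 0.9429, p = 0.004805, reject H0 at alpha = 0.05.


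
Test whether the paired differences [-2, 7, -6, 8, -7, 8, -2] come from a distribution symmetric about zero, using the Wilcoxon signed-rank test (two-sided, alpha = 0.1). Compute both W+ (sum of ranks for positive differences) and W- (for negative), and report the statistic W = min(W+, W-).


Step 1: Drop any zero differences (none here) and take |d_i|.
|d| = [2, 7, 6, 8, 7, 8, 2]
Step 2: Midrank |d_i| (ties get averaged ranks).
ranks: |2|->1.5, |7|->4.5, |6|->3, |8|->6.5, |7|->4.5, |8|->6.5, |2|->1.5
Step 3: Attach original signs; sum ranks with positive sign and with negative sign.
W+ = 4.5 + 6.5 + 6.5 = 17.5
W- = 1.5 + 3 + 4.5 + 1.5 = 10.5
(Check: W+ + W- = 28 should equal n(n+1)/2 = 28.)
Step 4: Test statistic W = min(W+, W-) = 10.5.
Step 5: Ties in |d|, so use the tie-corrected normal approximation.
        E[W] = n(n+1)/4 = 7*8/4 = 14.
        Tie groups: |d|=2 (t=2), |d|=7 (t=2), |d|=8 (t=2); sum(t^3 - t) = 18.
        Var[W] = n(n+1)(2n+1)/24 - sum(t^3-t)/48 = 840/24 - 18/48 = 34.625.
        z = (W - E[W]) / sqrt(Var[W]) = (10.5 - 14) / 5.8843 = -0.5948.
        Two-sided p = 2*Phi(z) = 0.551975.
Step 6: alpha = 0.1. fail to reject H0.

W+ = 17.5, W- = 10.5, W = min = 10.5, p = 0.551975, fail to reject H0.


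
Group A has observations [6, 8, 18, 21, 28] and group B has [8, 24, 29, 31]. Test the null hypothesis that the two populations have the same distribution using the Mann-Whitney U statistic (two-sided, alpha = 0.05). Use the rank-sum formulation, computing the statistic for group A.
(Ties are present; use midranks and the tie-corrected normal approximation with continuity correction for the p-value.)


Step 1: Combine and sort all 9 observations; assign midranks.
sorted (value, group): (6,X), (8,X), (8,Y), (18,X), (21,X), (24,Y), (28,X), (29,Y), (31,Y)
ranks: 6->1, 8->2.5, 8->2.5, 18->4, 21->5, 24->6, 28->7, 29->8, 31->9
Step 2: Rank sum for X: R1 = 1 + 2.5 + 4 + 5 + 7 = 19.5.
Step 3: U_X = R1 - n1(n1+1)/2 = 19.5 - 5*6/2 = 19.5 - 15 = 4.5.
       U_Y = n1*n2 - U_X = 20 - 4.5 = 15.5.
Step 4: Ties are present, so use the tie-corrected normal approximation (with continuity correction) for the p-value.
Step 5: p-value = 0.218742; compare to alpha = 0.05. fail to reject H0.

U_X = 4.5, p = 0.218742, fail to reject H0 at alpha = 0.05.


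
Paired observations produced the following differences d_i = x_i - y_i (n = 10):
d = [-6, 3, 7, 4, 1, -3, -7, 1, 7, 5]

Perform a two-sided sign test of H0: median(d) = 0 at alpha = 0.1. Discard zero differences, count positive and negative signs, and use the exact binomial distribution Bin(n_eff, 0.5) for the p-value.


Step 1: Discard zero differences. Original n = 10; n_eff = number of nonzero differences = 10.
Nonzero differences (with sign): -6, +3, +7, +4, +1, -3, -7, +1, +7, +5
Step 2: Count signs: positive = 7, negative = 3.
Step 3: Under H0: P(positive) = 0.5, so the number of positives S ~ Bin(10, 0.5).
Step 4: Two-sided exact p-value = sum of Bin(10,0.5) probabilities at or below the observed probability = 0.343750.
Step 5: alpha = 0.1. fail to reject H0.

n_eff = 10, pos = 7, neg = 3, p = 0.343750, fail to reject H0.


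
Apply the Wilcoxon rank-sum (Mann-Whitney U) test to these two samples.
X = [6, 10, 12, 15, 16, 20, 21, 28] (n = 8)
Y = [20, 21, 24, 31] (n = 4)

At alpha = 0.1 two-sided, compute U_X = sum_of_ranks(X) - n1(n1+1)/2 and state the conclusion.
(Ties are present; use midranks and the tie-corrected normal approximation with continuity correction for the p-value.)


Step 1: Combine and sort all 12 observations; assign midranks.
sorted (value, group): (6,X), (10,X), (12,X), (15,X), (16,X), (20,X), (20,Y), (21,X), (21,Y), (24,Y), (28,X), (31,Y)
ranks: 6->1, 10->2, 12->3, 15->4, 16->5, 20->6.5, 20->6.5, 21->8.5, 21->8.5, 24->10, 28->11, 31->12
Step 2: Rank sum for X: R1 = 1 + 2 + 3 + 4 + 5 + 6.5 + 8.5 + 11 = 41.
Step 3: U_X = R1 - n1(n1+1)/2 = 41 - 8*9/2 = 41 - 36 = 5.
       U_Y = n1*n2 - U_X = 32 - 5 = 27.
Step 4: Ties are present, so use the tie-corrected normal approximation (with continuity correction) for the p-value.
Step 5: p-value = 0.073517; compare to alpha = 0.1. reject H0.

U_X = 5, p = 0.073517, reject H0 at alpha = 0.1.


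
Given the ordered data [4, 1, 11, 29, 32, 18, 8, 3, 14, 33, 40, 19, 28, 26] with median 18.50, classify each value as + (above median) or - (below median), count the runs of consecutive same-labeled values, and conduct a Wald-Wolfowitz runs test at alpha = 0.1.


Step 1: Compute median = 18.50; label A = above, B = below.
Labels in order: BBBAABBBBAAAAA  (n_A = 7, n_B = 7)
Step 2: Count runs R = 4.
Step 3: Under H0 (random ordering), E[R] = 2*n_A*n_B/(n_A+n_B) + 1 = 2*7*7/14 + 1 = 8.0000.
        Var[R] = 2*n_A*n_B*(2*n_A*n_B - n_A - n_B) / ((n_A+n_B)^2 * (n_A+n_B-1)) = 8232/2548 = 3.2308.
        SD[R] = 1.7974.
Step 4: Continuity-corrected z = (R + 0.5 - E[R]) / SD[R] = (4 + 0.5 - 8.0000) / 1.7974 = -1.9472.
Step 5: Two-sided p-value via normal approximation = 2*(1 - Phi(|z|)) = 0.051508.
Step 6: alpha = 0.1. reject H0.

R = 4, z = -1.9472, p = 0.051508, reject H0.


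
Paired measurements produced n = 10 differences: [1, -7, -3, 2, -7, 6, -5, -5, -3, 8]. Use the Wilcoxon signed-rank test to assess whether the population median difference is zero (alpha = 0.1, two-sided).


Step 1: Drop any zero differences (none here) and take |d_i|.
|d| = [1, 7, 3, 2, 7, 6, 5, 5, 3, 8]
Step 2: Midrank |d_i| (ties get averaged ranks).
ranks: |1|->1, |7|->8.5, |3|->3.5, |2|->2, |7|->8.5, |6|->7, |5|->5.5, |5|->5.5, |3|->3.5, |8|->10
Step 3: Attach original signs; sum ranks with positive sign and with negative sign.
W+ = 1 + 2 + 7 + 10 = 20
W- = 8.5 + 3.5 + 8.5 + 5.5 + 5.5 + 3.5 = 35
(Check: W+ + W- = 55 should equal n(n+1)/2 = 55.)
Step 4: Test statistic W = min(W+, W-) = 20.
Step 5: Ties in |d|, so use the tie-corrected normal approximation.
        E[W] = n(n+1)/4 = 10*11/4 = 27.5.
        Tie groups: |d|=3 (t=2), |d|=5 (t=2), |d|=7 (t=2); sum(t^3 - t) = 18.
        Var[W] = n(n+1)(2n+1)/24 - sum(t^3-t)/48 = 2310/24 - 18/48 = 95.875.
        z = (W - E[W]) / sqrt(Var[W]) = (20 - 27.5) / 9.7916 = -0.7660.
        Two-sided p = 2*Phi(z) = 0.443697.
Step 6: alpha = 0.1. fail to reject H0.

W+ = 20, W- = 35, W = min = 20, p = 0.443697, fail to reject H0.


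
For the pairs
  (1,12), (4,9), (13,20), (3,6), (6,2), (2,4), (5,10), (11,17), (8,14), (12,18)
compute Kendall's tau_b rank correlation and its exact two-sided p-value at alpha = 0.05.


Step 1: Enumerate the 45 unordered pairs (i,j) with i<j and classify each by sign(x_j-x_i) * sign(y_j-y_i).
  (1,2):dx=+3,dy=-3->D; (1,3):dx=+12,dy=+8->C; (1,4):dx=+2,dy=-6->D; (1,5):dx=+5,dy=-10->D
  (1,6):dx=+1,dy=-8->D; (1,7):dx=+4,dy=-2->D; (1,8):dx=+10,dy=+5->C; (1,9):dx=+7,dy=+2->C
  (1,10):dx=+11,dy=+6->C; (2,3):dx=+9,dy=+11->C; (2,4):dx=-1,dy=-3->C; (2,5):dx=+2,dy=-7->D
  (2,6):dx=-2,dy=-5->C; (2,7):dx=+1,dy=+1->C; (2,8):dx=+7,dy=+8->C; (2,9):dx=+4,dy=+5->C
  (2,10):dx=+8,dy=+9->C; (3,4):dx=-10,dy=-14->C; (3,5):dx=-7,dy=-18->C; (3,6):dx=-11,dy=-16->C
  (3,7):dx=-8,dy=-10->C; (3,8):dx=-2,dy=-3->C; (3,9):dx=-5,dy=-6->C; (3,10):dx=-1,dy=-2->C
  (4,5):dx=+3,dy=-4->D; (4,6):dx=-1,dy=-2->C; (4,7):dx=+2,dy=+4->C; (4,8):dx=+8,dy=+11->C
  (4,9):dx=+5,dy=+8->C; (4,10):dx=+9,dy=+12->C; (5,6):dx=-4,dy=+2->D; (5,7):dx=-1,dy=+8->D
  (5,8):dx=+5,dy=+15->C; (5,9):dx=+2,dy=+12->C; (5,10):dx=+6,dy=+16->C; (6,7):dx=+3,dy=+6->C
  (6,8):dx=+9,dy=+13->C; (6,9):dx=+6,dy=+10->C; (6,10):dx=+10,dy=+14->C; (7,8):dx=+6,dy=+7->C
  (7,9):dx=+3,dy=+4->C; (7,10):dx=+7,dy=+8->C; (8,9):dx=-3,dy=-3->C; (8,10):dx=+1,dy=+1->C
  (9,10):dx=+4,dy=+4->C
Step 2: C = 36, D = 9, total pairs = 45.
Step 3: tau = (C - D)/(n(n-1)/2) = (36 - 9)/45 = 0.600000.
Step 4: Exact two-sided p-value (enumerate n! = 3628800 permutations of y under H0): p = 0.016666.
Step 5: alpha = 0.05. reject H0.

tau_b = 0.6000 (C=36, D=9), p = 0.016666, reject H0.


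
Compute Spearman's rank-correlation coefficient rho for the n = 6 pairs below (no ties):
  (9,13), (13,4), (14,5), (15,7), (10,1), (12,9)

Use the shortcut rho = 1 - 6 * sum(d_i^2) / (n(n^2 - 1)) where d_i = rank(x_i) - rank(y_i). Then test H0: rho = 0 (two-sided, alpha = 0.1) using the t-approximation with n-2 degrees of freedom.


Step 1: Rank x and y separately (midranks; no ties here).
rank(x): 9->1, 13->4, 14->5, 15->6, 10->2, 12->3
rank(y): 13->6, 4->2, 5->3, 7->4, 1->1, 9->5
Step 2: d_i = R_x(i) - R_y(i); compute d_i^2.
  (1-6)^2=25, (4-2)^2=4, (5-3)^2=4, (6-4)^2=4, (2-1)^2=1, (3-5)^2=4
sum(d^2) = 42.
Step 3: rho = 1 - 6*42 / (6*(6^2 - 1)) = 1 - 252/210 = -0.200000.
Step 4: Under H0, t = rho * sqrt((n-2)/(1-rho^2)) = -0.4082 ~ t(4).
Step 5: Two-sided p-value from the t-distribution with 4 df = 0.704000.
Step 6: alpha = 0.1. fail to reject H0.

rho = -0.2000, p = 0.704000, fail to reject H0 at alpha = 0.1.


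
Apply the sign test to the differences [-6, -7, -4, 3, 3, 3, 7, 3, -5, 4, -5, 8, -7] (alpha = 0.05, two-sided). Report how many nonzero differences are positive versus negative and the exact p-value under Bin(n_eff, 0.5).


Step 1: Discard zero differences. Original n = 13; n_eff = number of nonzero differences = 13.
Nonzero differences (with sign): -6, -7, -4, +3, +3, +3, +7, +3, -5, +4, -5, +8, -7
Step 2: Count signs: positive = 7, negative = 6.
Step 3: Under H0: P(positive) = 0.5, so the number of positives S ~ Bin(13, 0.5).
Step 4: Two-sided exact p-value = sum of Bin(13,0.5) probabilities at or below the observed probability = 1.000000.
Step 5: alpha = 0.05. fail to reject H0.

n_eff = 13, pos = 7, neg = 6, p = 1.000000, fail to reject H0.


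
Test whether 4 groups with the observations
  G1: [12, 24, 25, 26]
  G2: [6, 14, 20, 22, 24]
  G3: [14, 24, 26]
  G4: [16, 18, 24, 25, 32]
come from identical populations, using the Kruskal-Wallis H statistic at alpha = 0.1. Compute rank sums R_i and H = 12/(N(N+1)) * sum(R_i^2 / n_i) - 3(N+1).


Step 1: Combine all N = 17 observations and assign midranks.
sorted (value, group, rank): (6,G2,1), (12,G1,2), (14,G2,3.5), (14,G3,3.5), (16,G4,5), (18,G4,6), (20,G2,7), (22,G2,8), (24,G1,10.5), (24,G2,10.5), (24,G3,10.5), (24,G4,10.5), (25,G1,13.5), (25,G4,13.5), (26,G1,15.5), (26,G3,15.5), (32,G4,17)
Step 2: Sum ranks within each group.
R_1 = 41.5 (n_1 = 4)
R_2 = 30 (n_2 = 5)
R_3 = 29.5 (n_3 = 3)
R_4 = 52 (n_4 = 5)
Step 3: H = 12/(N(N+1)) * sum(R_i^2/n_i) - 3(N+1)
     = 12/(17*18) * (41.5^2/4 + 30^2/5 + 29.5^2/3 + 52^2/5) - 3*18
     = 0.039216 * 1441.45 - 54
     = 2.527288.
Step 4: Ties present; correction factor C = 1 - 78/(17^3 - 17) = 0.984069. Corrected H = 2.527288 / 0.984069 = 2.568203.
Step 5: Under H0, H ~ chi^2(3); p-value = 0.463091.
Step 6: alpha = 0.1. fail to reject H0.

H = 2.5682, df = 3, p = 0.463091, fail to reject H0.


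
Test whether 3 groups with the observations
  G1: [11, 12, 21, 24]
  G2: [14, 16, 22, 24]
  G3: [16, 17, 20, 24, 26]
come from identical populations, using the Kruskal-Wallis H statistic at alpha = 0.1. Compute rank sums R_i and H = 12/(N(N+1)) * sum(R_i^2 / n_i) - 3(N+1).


Step 1: Combine all N = 13 observations and assign midranks.
sorted (value, group, rank): (11,G1,1), (12,G1,2), (14,G2,3), (16,G2,4.5), (16,G3,4.5), (17,G3,6), (20,G3,7), (21,G1,8), (22,G2,9), (24,G1,11), (24,G2,11), (24,G3,11), (26,G3,13)
Step 2: Sum ranks within each group.
R_1 = 22 (n_1 = 4)
R_2 = 27.5 (n_2 = 4)
R_3 = 41.5 (n_3 = 5)
Step 3: H = 12/(N(N+1)) * sum(R_i^2/n_i) - 3(N+1)
     = 12/(13*14) * (22^2/4 + 27.5^2/4 + 41.5^2/5) - 3*14
     = 0.065934 * 654.513 - 42
     = 1.154670.
Step 4: Ties present; correction factor C = 1 - 30/(13^3 - 13) = 0.986264. Corrected H = 1.154670 / 0.986264 = 1.170752.
Step 5: Under H0, H ~ chi^2(2); p-value = 0.556896.
Step 6: alpha = 0.1. fail to reject H0.

H = 1.1708, df = 2, p = 0.556896, fail to reject H0.


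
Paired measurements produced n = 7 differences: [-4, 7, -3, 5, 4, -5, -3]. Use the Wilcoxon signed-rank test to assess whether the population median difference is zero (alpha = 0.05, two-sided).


Step 1: Drop any zero differences (none here) and take |d_i|.
|d| = [4, 7, 3, 5, 4, 5, 3]
Step 2: Midrank |d_i| (ties get averaged ranks).
ranks: |4|->3.5, |7|->7, |3|->1.5, |5|->5.5, |4|->3.5, |5|->5.5, |3|->1.5
Step 3: Attach original signs; sum ranks with positive sign and with negative sign.
W+ = 7 + 5.5 + 3.5 = 16
W- = 3.5 + 1.5 + 5.5 + 1.5 = 12
(Check: W+ + W- = 28 should equal n(n+1)/2 = 28.)
Step 4: Test statistic W = min(W+, W-) = 12.
Step 5: Ties in |d|, so use the tie-corrected normal approximation.
        E[W] = n(n+1)/4 = 7*8/4 = 14.
        Tie groups: |d|=3 (t=2), |d|=4 (t=2), |d|=5 (t=2); sum(t^3 - t) = 18.
        Var[W] = n(n+1)(2n+1)/24 - sum(t^3-t)/48 = 840/24 - 18/48 = 34.625.
        z = (W - E[W]) / sqrt(Var[W]) = (12 - 14) / 5.8843 = -0.3399.
        Two-sided p = 2*Phi(z) = 0.733941.
Step 6: alpha = 0.05. fail to reject H0.

W+ = 16, W- = 12, W = min = 12, p = 0.733941, fail to reject H0.


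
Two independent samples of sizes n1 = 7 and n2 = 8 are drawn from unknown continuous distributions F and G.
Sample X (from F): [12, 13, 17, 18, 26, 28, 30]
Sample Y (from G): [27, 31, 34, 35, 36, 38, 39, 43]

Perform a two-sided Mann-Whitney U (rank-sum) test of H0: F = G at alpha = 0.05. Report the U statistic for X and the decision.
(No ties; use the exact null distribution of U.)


Step 1: Combine and sort all 15 observations; assign midranks.
sorted (value, group): (12,X), (13,X), (17,X), (18,X), (26,X), (27,Y), (28,X), (30,X), (31,Y), (34,Y), (35,Y), (36,Y), (38,Y), (39,Y), (43,Y)
ranks: 12->1, 13->2, 17->3, 18->4, 26->5, 27->6, 28->7, 30->8, 31->9, 34->10, 35->11, 36->12, 38->13, 39->14, 43->15
Step 2: Rank sum for X: R1 = 1 + 2 + 3 + 4 + 5 + 7 + 8 = 30.
Step 3: U_X = R1 - n1(n1+1)/2 = 30 - 7*8/2 = 30 - 28 = 2.
       U_Y = n1*n2 - U_X = 56 - 2 = 54.
Step 4: No ties, so the exact null distribution of U (based on enumerating the C(15,7) = 6435 equally likely rank assignments) gives the two-sided p-value.
Step 5: p-value = 0.001243; compare to alpha = 0.05. reject H0.

U_X = 2, p = 0.001243, reject H0 at alpha = 0.05.


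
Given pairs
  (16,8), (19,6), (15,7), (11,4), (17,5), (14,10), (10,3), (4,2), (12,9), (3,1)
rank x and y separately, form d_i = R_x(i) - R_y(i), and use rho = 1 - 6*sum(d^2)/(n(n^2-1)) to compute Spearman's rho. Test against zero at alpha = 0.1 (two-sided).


Step 1: Rank x and y separately (midranks; no ties here).
rank(x): 16->8, 19->10, 15->7, 11->4, 17->9, 14->6, 10->3, 4->2, 12->5, 3->1
rank(y): 8->8, 6->6, 7->7, 4->4, 5->5, 10->10, 3->3, 2->2, 9->9, 1->1
Step 2: d_i = R_x(i) - R_y(i); compute d_i^2.
  (8-8)^2=0, (10-6)^2=16, (7-7)^2=0, (4-4)^2=0, (9-5)^2=16, (6-10)^2=16, (3-3)^2=0, (2-2)^2=0, (5-9)^2=16, (1-1)^2=0
sum(d^2) = 64.
Step 3: rho = 1 - 6*64 / (10*(10^2 - 1)) = 1 - 384/990 = 0.612121.
Step 4: Under H0, t = rho * sqrt((n-2)/(1-rho^2)) = 2.1895 ~ t(8).
Step 5: Two-sided p-value from the t-distribution with 8 df = 0.059972.
Step 6: alpha = 0.1. reject H0.

rho = 0.6121, p = 0.059972, reject H0 at alpha = 0.1.


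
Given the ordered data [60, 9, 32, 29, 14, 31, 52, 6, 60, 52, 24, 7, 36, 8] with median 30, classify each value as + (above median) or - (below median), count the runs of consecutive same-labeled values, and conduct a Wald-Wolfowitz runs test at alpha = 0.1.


Step 1: Compute median = 30; label A = above, B = below.
Labels in order: ABABBAABAABBAB  (n_A = 7, n_B = 7)
Step 2: Count runs R = 10.
Step 3: Under H0 (random ordering), E[R] = 2*n_A*n_B/(n_A+n_B) + 1 = 2*7*7/14 + 1 = 8.0000.
        Var[R] = 2*n_A*n_B*(2*n_A*n_B - n_A - n_B) / ((n_A+n_B)^2 * (n_A+n_B-1)) = 8232/2548 = 3.2308.
        SD[R] = 1.7974.
Step 4: Continuity-corrected z = (R - 0.5 - E[R]) / SD[R] = (10 - 0.5 - 8.0000) / 1.7974 = 0.8345.
Step 5: Two-sided p-value via normal approximation = 2*(1 - Phi(|z|)) = 0.403986.
Step 6: alpha = 0.1. fail to reject H0.

R = 10, z = 0.8345, p = 0.403986, fail to reject H0.


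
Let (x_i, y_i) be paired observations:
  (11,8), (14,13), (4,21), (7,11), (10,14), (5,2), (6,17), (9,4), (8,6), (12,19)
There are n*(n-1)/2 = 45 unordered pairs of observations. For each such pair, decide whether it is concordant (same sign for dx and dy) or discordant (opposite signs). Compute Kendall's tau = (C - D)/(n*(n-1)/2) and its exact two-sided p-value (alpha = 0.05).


Step 1: Enumerate the 45 unordered pairs (i,j) with i<j and classify each by sign(x_j-x_i) * sign(y_j-y_i).
  (1,2):dx=+3,dy=+5->C; (1,3):dx=-7,dy=+13->D; (1,4):dx=-4,dy=+3->D; (1,5):dx=-1,dy=+6->D
  (1,6):dx=-6,dy=-6->C; (1,7):dx=-5,dy=+9->D; (1,8):dx=-2,dy=-4->C; (1,9):dx=-3,dy=-2->C
  (1,10):dx=+1,dy=+11->C; (2,3):dx=-10,dy=+8->D; (2,4):dx=-7,dy=-2->C; (2,5):dx=-4,dy=+1->D
  (2,6):dx=-9,dy=-11->C; (2,7):dx=-8,dy=+4->D; (2,8):dx=-5,dy=-9->C; (2,9):dx=-6,dy=-7->C
  (2,10):dx=-2,dy=+6->D; (3,4):dx=+3,dy=-10->D; (3,5):dx=+6,dy=-7->D; (3,6):dx=+1,dy=-19->D
  (3,7):dx=+2,dy=-4->D; (3,8):dx=+5,dy=-17->D; (3,9):dx=+4,dy=-15->D; (3,10):dx=+8,dy=-2->D
  (4,5):dx=+3,dy=+3->C; (4,6):dx=-2,dy=-9->C; (4,7):dx=-1,dy=+6->D; (4,8):dx=+2,dy=-7->D
  (4,9):dx=+1,dy=-5->D; (4,10):dx=+5,dy=+8->C; (5,6):dx=-5,dy=-12->C; (5,7):dx=-4,dy=+3->D
  (5,8):dx=-1,dy=-10->C; (5,9):dx=-2,dy=-8->C; (5,10):dx=+2,dy=+5->C; (6,7):dx=+1,dy=+15->C
  (6,8):dx=+4,dy=+2->C; (6,9):dx=+3,dy=+4->C; (6,10):dx=+7,dy=+17->C; (7,8):dx=+3,dy=-13->D
  (7,9):dx=+2,dy=-11->D; (7,10):dx=+6,dy=+2->C; (8,9):dx=-1,dy=+2->D; (8,10):dx=+3,dy=+15->C
  (9,10):dx=+4,dy=+13->C
Step 2: C = 23, D = 22, total pairs = 45.
Step 3: tau = (C - D)/(n(n-1)/2) = (23 - 22)/45 = 0.022222.
Step 4: Exact two-sided p-value (enumerate n! = 3628800 permutations of y under H0): p = 1.000000.
Step 5: alpha = 0.05. fail to reject H0.

tau_b = 0.0222 (C=23, D=22), p = 1.000000, fail to reject H0.


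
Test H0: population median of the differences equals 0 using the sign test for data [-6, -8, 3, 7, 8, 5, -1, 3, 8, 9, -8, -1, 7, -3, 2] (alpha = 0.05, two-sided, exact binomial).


Step 1: Discard zero differences. Original n = 15; n_eff = number of nonzero differences = 15.
Nonzero differences (with sign): -6, -8, +3, +7, +8, +5, -1, +3, +8, +9, -8, -1, +7, -3, +2
Step 2: Count signs: positive = 9, negative = 6.
Step 3: Under H0: P(positive) = 0.5, so the number of positives S ~ Bin(15, 0.5).
Step 4: Two-sided exact p-value = sum of Bin(15,0.5) probabilities at or below the observed probability = 0.607239.
Step 5: alpha = 0.05. fail to reject H0.

n_eff = 15, pos = 9, neg = 6, p = 0.607239, fail to reject H0.


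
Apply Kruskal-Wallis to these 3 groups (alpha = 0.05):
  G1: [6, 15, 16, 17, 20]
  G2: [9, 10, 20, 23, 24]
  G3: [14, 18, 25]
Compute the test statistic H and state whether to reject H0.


Step 1: Combine all N = 13 observations and assign midranks.
sorted (value, group, rank): (6,G1,1), (9,G2,2), (10,G2,3), (14,G3,4), (15,G1,5), (16,G1,6), (17,G1,7), (18,G3,8), (20,G1,9.5), (20,G2,9.5), (23,G2,11), (24,G2,12), (25,G3,13)
Step 2: Sum ranks within each group.
R_1 = 28.5 (n_1 = 5)
R_2 = 37.5 (n_2 = 5)
R_3 = 25 (n_3 = 3)
Step 3: H = 12/(N(N+1)) * sum(R_i^2/n_i) - 3(N+1)
     = 12/(13*14) * (28.5^2/5 + 37.5^2/5 + 25^2/3) - 3*14
     = 0.065934 * 652.033 - 42
     = 0.991209.
Step 4: Ties present; correction factor C = 1 - 6/(13^3 - 13) = 0.997253. Corrected H = 0.991209 / 0.997253 = 0.993939.
Step 5: Under H0, H ~ chi^2(2); p-value = 0.608371.
Step 6: alpha = 0.05. fail to reject H0.

H = 0.9939, df = 2, p = 0.608371, fail to reject H0.


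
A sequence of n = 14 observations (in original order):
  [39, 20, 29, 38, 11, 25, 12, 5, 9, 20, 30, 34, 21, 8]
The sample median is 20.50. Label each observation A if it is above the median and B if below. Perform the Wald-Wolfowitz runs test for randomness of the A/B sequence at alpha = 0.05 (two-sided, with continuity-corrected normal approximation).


Step 1: Compute median = 20.50; label A = above, B = below.
Labels in order: ABAABABBBBAAAB  (n_A = 7, n_B = 7)
Step 2: Count runs R = 8.
Step 3: Under H0 (random ordering), E[R] = 2*n_A*n_B/(n_A+n_B) + 1 = 2*7*7/14 + 1 = 8.0000.
        Var[R] = 2*n_A*n_B*(2*n_A*n_B - n_A - n_B) / ((n_A+n_B)^2 * (n_A+n_B-1)) = 8232/2548 = 3.2308.
        SD[R] = 1.7974.
Step 4: R = E[R], so z = 0 with no continuity correction.
Step 5: Two-sided p-value via normal approximation = 2*(1 - Phi(|z|)) = 1.000000.
Step 6: alpha = 0.05. fail to reject H0.

R = 8, z = 0.0000, p = 1.000000, fail to reject H0.


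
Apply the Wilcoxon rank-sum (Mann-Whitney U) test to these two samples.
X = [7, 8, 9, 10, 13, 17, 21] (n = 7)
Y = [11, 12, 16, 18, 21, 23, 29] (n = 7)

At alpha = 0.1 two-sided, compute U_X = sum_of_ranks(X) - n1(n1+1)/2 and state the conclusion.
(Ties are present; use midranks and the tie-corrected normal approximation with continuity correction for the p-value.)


Step 1: Combine and sort all 14 observations; assign midranks.
sorted (value, group): (7,X), (8,X), (9,X), (10,X), (11,Y), (12,Y), (13,X), (16,Y), (17,X), (18,Y), (21,X), (21,Y), (23,Y), (29,Y)
ranks: 7->1, 8->2, 9->3, 10->4, 11->5, 12->6, 13->7, 16->8, 17->9, 18->10, 21->11.5, 21->11.5, 23->13, 29->14
Step 2: Rank sum for X: R1 = 1 + 2 + 3 + 4 + 7 + 9 + 11.5 = 37.5.
Step 3: U_X = R1 - n1(n1+1)/2 = 37.5 - 7*8/2 = 37.5 - 28 = 9.5.
       U_Y = n1*n2 - U_X = 49 - 9.5 = 39.5.
Step 4: Ties are present, so use the tie-corrected normal approximation (with continuity correction) for the p-value.
Step 5: p-value = 0.063627; compare to alpha = 0.1. reject H0.

U_X = 9.5, p = 0.063627, reject H0 at alpha = 0.1.


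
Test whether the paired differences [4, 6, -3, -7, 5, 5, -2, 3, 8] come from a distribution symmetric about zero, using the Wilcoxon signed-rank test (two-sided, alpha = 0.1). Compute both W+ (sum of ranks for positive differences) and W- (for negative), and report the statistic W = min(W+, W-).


Step 1: Drop any zero differences (none here) and take |d_i|.
|d| = [4, 6, 3, 7, 5, 5, 2, 3, 8]
Step 2: Midrank |d_i| (ties get averaged ranks).
ranks: |4|->4, |6|->7, |3|->2.5, |7|->8, |5|->5.5, |5|->5.5, |2|->1, |3|->2.5, |8|->9
Step 3: Attach original signs; sum ranks with positive sign and with negative sign.
W+ = 4 + 7 + 5.5 + 5.5 + 2.5 + 9 = 33.5
W- = 2.5 + 8 + 1 = 11.5
(Check: W+ + W- = 45 should equal n(n+1)/2 = 45.)
Step 4: Test statistic W = min(W+, W-) = 11.5.
Step 5: Ties in |d|, so use the tie-corrected normal approximation.
        E[W] = n(n+1)/4 = 9*10/4 = 22.5.
        Tie groups: |d|=3 (t=2), |d|=5 (t=2); sum(t^3 - t) = 12.
        Var[W] = n(n+1)(2n+1)/24 - sum(t^3-t)/48 = 1710/24 - 12/48 = 71.
        z = (W - E[W]) / sqrt(Var[W]) = (11.5 - 22.5) / 8.4261 = -1.3055.
        Two-sided p = 2*Phi(z) = 0.191736.
Step 6: alpha = 0.1. fail to reject H0.

W+ = 33.5, W- = 11.5, W = min = 11.5, p = 0.191736, fail to reject H0.


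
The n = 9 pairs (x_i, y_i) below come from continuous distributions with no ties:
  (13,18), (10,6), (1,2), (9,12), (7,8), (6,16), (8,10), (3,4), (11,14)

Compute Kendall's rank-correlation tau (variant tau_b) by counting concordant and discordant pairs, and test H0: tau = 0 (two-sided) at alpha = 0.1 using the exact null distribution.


Step 1: Enumerate the 36 unordered pairs (i,j) with i<j and classify each by sign(x_j-x_i) * sign(y_j-y_i).
  (1,2):dx=-3,dy=-12->C; (1,3):dx=-12,dy=-16->C; (1,4):dx=-4,dy=-6->C; (1,5):dx=-6,dy=-10->C
  (1,6):dx=-7,dy=-2->C; (1,7):dx=-5,dy=-8->C; (1,8):dx=-10,dy=-14->C; (1,9):dx=-2,dy=-4->C
  (2,3):dx=-9,dy=-4->C; (2,4):dx=-1,dy=+6->D; (2,5):dx=-3,dy=+2->D; (2,6):dx=-4,dy=+10->D
  (2,7):dx=-2,dy=+4->D; (2,8):dx=-7,dy=-2->C; (2,9):dx=+1,dy=+8->C; (3,4):dx=+8,dy=+10->C
  (3,5):dx=+6,dy=+6->C; (3,6):dx=+5,dy=+14->C; (3,7):dx=+7,dy=+8->C; (3,8):dx=+2,dy=+2->C
  (3,9):dx=+10,dy=+12->C; (4,5):dx=-2,dy=-4->C; (4,6):dx=-3,dy=+4->D; (4,7):dx=-1,dy=-2->C
  (4,8):dx=-6,dy=-8->C; (4,9):dx=+2,dy=+2->C; (5,6):dx=-1,dy=+8->D; (5,7):dx=+1,dy=+2->C
  (5,8):dx=-4,dy=-4->C; (5,9):dx=+4,dy=+6->C; (6,7):dx=+2,dy=-6->D; (6,8):dx=-3,dy=-12->C
  (6,9):dx=+5,dy=-2->D; (7,8):dx=-5,dy=-6->C; (7,9):dx=+3,dy=+4->C; (8,9):dx=+8,dy=+10->C
Step 2: C = 28, D = 8, total pairs = 36.
Step 3: tau = (C - D)/(n(n-1)/2) = (28 - 8)/36 = 0.555556.
Step 4: Exact two-sided p-value (enumerate n! = 362880 permutations of y under H0): p = 0.044615.
Step 5: alpha = 0.1. reject H0.

tau_b = 0.5556 (C=28, D=8), p = 0.044615, reject H0.


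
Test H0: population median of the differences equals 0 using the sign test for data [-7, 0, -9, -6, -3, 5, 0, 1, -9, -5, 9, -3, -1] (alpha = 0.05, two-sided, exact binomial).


Step 1: Discard zero differences. Original n = 13; n_eff = number of nonzero differences = 11.
Nonzero differences (with sign): -7, -9, -6, -3, +5, +1, -9, -5, +9, -3, -1
Step 2: Count signs: positive = 3, negative = 8.
Step 3: Under H0: P(positive) = 0.5, so the number of positives S ~ Bin(11, 0.5).
Step 4: Two-sided exact p-value = sum of Bin(11,0.5) probabilities at or below the observed probability = 0.226562.
Step 5: alpha = 0.05. fail to reject H0.

n_eff = 11, pos = 3, neg = 8, p = 0.226562, fail to reject H0.
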